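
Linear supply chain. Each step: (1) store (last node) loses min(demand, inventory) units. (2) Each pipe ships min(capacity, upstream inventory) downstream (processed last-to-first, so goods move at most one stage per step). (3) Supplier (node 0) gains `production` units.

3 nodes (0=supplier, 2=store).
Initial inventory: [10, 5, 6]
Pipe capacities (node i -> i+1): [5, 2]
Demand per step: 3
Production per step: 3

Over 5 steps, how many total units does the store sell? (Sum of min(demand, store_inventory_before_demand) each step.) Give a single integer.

Step 1: sold=3 (running total=3) -> [8 8 5]
Step 2: sold=3 (running total=6) -> [6 11 4]
Step 3: sold=3 (running total=9) -> [4 14 3]
Step 4: sold=3 (running total=12) -> [3 16 2]
Step 5: sold=2 (running total=14) -> [3 17 2]

Answer: 14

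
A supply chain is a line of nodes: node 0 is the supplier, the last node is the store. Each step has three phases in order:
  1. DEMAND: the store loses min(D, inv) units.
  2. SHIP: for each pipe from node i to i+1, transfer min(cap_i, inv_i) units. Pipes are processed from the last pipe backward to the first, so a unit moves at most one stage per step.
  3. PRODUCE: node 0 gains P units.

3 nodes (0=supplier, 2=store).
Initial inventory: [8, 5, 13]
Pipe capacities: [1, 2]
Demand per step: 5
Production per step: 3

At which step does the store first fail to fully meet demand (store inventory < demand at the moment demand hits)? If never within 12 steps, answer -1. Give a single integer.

Step 1: demand=5,sold=5 ship[1->2]=2 ship[0->1]=1 prod=3 -> [10 4 10]
Step 2: demand=5,sold=5 ship[1->2]=2 ship[0->1]=1 prod=3 -> [12 3 7]
Step 3: demand=5,sold=5 ship[1->2]=2 ship[0->1]=1 prod=3 -> [14 2 4]
Step 4: demand=5,sold=4 ship[1->2]=2 ship[0->1]=1 prod=3 -> [16 1 2]
Step 5: demand=5,sold=2 ship[1->2]=1 ship[0->1]=1 prod=3 -> [18 1 1]
Step 6: demand=5,sold=1 ship[1->2]=1 ship[0->1]=1 prod=3 -> [20 1 1]
Step 7: demand=5,sold=1 ship[1->2]=1 ship[0->1]=1 prod=3 -> [22 1 1]
Step 8: demand=5,sold=1 ship[1->2]=1 ship[0->1]=1 prod=3 -> [24 1 1]
Step 9: demand=5,sold=1 ship[1->2]=1 ship[0->1]=1 prod=3 -> [26 1 1]
Step 10: demand=5,sold=1 ship[1->2]=1 ship[0->1]=1 prod=3 -> [28 1 1]
Step 11: demand=5,sold=1 ship[1->2]=1 ship[0->1]=1 prod=3 -> [30 1 1]
Step 12: demand=5,sold=1 ship[1->2]=1 ship[0->1]=1 prod=3 -> [32 1 1]
First stockout at step 4

4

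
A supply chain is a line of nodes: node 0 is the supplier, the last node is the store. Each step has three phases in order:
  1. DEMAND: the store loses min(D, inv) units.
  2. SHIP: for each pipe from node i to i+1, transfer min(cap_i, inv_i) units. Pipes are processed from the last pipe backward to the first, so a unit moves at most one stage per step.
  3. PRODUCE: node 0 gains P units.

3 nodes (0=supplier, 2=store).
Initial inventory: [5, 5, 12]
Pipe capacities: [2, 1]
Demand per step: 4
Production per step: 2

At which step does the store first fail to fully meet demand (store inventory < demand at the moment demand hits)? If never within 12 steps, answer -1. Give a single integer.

Step 1: demand=4,sold=4 ship[1->2]=1 ship[0->1]=2 prod=2 -> [5 6 9]
Step 2: demand=4,sold=4 ship[1->2]=1 ship[0->1]=2 prod=2 -> [5 7 6]
Step 3: demand=4,sold=4 ship[1->2]=1 ship[0->1]=2 prod=2 -> [5 8 3]
Step 4: demand=4,sold=3 ship[1->2]=1 ship[0->1]=2 prod=2 -> [5 9 1]
Step 5: demand=4,sold=1 ship[1->2]=1 ship[0->1]=2 prod=2 -> [5 10 1]
Step 6: demand=4,sold=1 ship[1->2]=1 ship[0->1]=2 prod=2 -> [5 11 1]
Step 7: demand=4,sold=1 ship[1->2]=1 ship[0->1]=2 prod=2 -> [5 12 1]
Step 8: demand=4,sold=1 ship[1->2]=1 ship[0->1]=2 prod=2 -> [5 13 1]
Step 9: demand=4,sold=1 ship[1->2]=1 ship[0->1]=2 prod=2 -> [5 14 1]
Step 10: demand=4,sold=1 ship[1->2]=1 ship[0->1]=2 prod=2 -> [5 15 1]
Step 11: demand=4,sold=1 ship[1->2]=1 ship[0->1]=2 prod=2 -> [5 16 1]
Step 12: demand=4,sold=1 ship[1->2]=1 ship[0->1]=2 prod=2 -> [5 17 1]
First stockout at step 4

4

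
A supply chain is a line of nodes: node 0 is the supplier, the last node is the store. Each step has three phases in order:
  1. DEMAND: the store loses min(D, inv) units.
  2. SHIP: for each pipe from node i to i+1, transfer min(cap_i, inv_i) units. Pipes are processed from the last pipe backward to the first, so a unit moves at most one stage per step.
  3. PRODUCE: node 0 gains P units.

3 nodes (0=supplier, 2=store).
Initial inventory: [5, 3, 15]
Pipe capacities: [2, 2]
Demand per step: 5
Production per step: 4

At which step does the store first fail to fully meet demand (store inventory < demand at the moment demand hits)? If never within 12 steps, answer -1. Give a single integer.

Step 1: demand=5,sold=5 ship[1->2]=2 ship[0->1]=2 prod=4 -> [7 3 12]
Step 2: demand=5,sold=5 ship[1->2]=2 ship[0->1]=2 prod=4 -> [9 3 9]
Step 3: demand=5,sold=5 ship[1->2]=2 ship[0->1]=2 prod=4 -> [11 3 6]
Step 4: demand=5,sold=5 ship[1->2]=2 ship[0->1]=2 prod=4 -> [13 3 3]
Step 5: demand=5,sold=3 ship[1->2]=2 ship[0->1]=2 prod=4 -> [15 3 2]
Step 6: demand=5,sold=2 ship[1->2]=2 ship[0->1]=2 prod=4 -> [17 3 2]
Step 7: demand=5,sold=2 ship[1->2]=2 ship[0->1]=2 prod=4 -> [19 3 2]
Step 8: demand=5,sold=2 ship[1->2]=2 ship[0->1]=2 prod=4 -> [21 3 2]
Step 9: demand=5,sold=2 ship[1->2]=2 ship[0->1]=2 prod=4 -> [23 3 2]
Step 10: demand=5,sold=2 ship[1->2]=2 ship[0->1]=2 prod=4 -> [25 3 2]
Step 11: demand=5,sold=2 ship[1->2]=2 ship[0->1]=2 prod=4 -> [27 3 2]
Step 12: demand=5,sold=2 ship[1->2]=2 ship[0->1]=2 prod=4 -> [29 3 2]
First stockout at step 5

5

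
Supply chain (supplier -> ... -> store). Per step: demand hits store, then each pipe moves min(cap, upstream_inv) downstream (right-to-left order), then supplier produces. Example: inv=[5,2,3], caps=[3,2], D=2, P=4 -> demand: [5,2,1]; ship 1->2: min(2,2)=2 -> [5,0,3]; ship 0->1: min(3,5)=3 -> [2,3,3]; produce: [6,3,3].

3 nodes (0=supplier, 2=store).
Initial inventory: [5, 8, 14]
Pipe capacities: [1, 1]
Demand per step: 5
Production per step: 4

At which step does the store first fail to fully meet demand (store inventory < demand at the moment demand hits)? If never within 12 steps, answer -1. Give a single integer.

Step 1: demand=5,sold=5 ship[1->2]=1 ship[0->1]=1 prod=4 -> [8 8 10]
Step 2: demand=5,sold=5 ship[1->2]=1 ship[0->1]=1 prod=4 -> [11 8 6]
Step 3: demand=5,sold=5 ship[1->2]=1 ship[0->1]=1 prod=4 -> [14 8 2]
Step 4: demand=5,sold=2 ship[1->2]=1 ship[0->1]=1 prod=4 -> [17 8 1]
Step 5: demand=5,sold=1 ship[1->2]=1 ship[0->1]=1 prod=4 -> [20 8 1]
Step 6: demand=5,sold=1 ship[1->2]=1 ship[0->1]=1 prod=4 -> [23 8 1]
Step 7: demand=5,sold=1 ship[1->2]=1 ship[0->1]=1 prod=4 -> [26 8 1]
Step 8: demand=5,sold=1 ship[1->2]=1 ship[0->1]=1 prod=4 -> [29 8 1]
Step 9: demand=5,sold=1 ship[1->2]=1 ship[0->1]=1 prod=4 -> [32 8 1]
Step 10: demand=5,sold=1 ship[1->2]=1 ship[0->1]=1 prod=4 -> [35 8 1]
Step 11: demand=5,sold=1 ship[1->2]=1 ship[0->1]=1 prod=4 -> [38 8 1]
Step 12: demand=5,sold=1 ship[1->2]=1 ship[0->1]=1 prod=4 -> [41 8 1]
First stockout at step 4

4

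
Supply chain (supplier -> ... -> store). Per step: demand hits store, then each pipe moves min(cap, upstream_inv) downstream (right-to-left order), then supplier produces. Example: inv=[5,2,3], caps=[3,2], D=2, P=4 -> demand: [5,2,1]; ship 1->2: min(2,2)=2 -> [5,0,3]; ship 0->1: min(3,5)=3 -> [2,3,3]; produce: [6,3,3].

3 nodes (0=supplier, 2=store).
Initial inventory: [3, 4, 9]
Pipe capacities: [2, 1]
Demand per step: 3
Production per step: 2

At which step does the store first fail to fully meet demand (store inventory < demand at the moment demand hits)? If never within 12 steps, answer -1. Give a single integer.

Step 1: demand=3,sold=3 ship[1->2]=1 ship[0->1]=2 prod=2 -> [3 5 7]
Step 2: demand=3,sold=3 ship[1->2]=1 ship[0->1]=2 prod=2 -> [3 6 5]
Step 3: demand=3,sold=3 ship[1->2]=1 ship[0->1]=2 prod=2 -> [3 7 3]
Step 4: demand=3,sold=3 ship[1->2]=1 ship[0->1]=2 prod=2 -> [3 8 1]
Step 5: demand=3,sold=1 ship[1->2]=1 ship[0->1]=2 prod=2 -> [3 9 1]
Step 6: demand=3,sold=1 ship[1->2]=1 ship[0->1]=2 prod=2 -> [3 10 1]
Step 7: demand=3,sold=1 ship[1->2]=1 ship[0->1]=2 prod=2 -> [3 11 1]
Step 8: demand=3,sold=1 ship[1->2]=1 ship[0->1]=2 prod=2 -> [3 12 1]
Step 9: demand=3,sold=1 ship[1->2]=1 ship[0->1]=2 prod=2 -> [3 13 1]
Step 10: demand=3,sold=1 ship[1->2]=1 ship[0->1]=2 prod=2 -> [3 14 1]
Step 11: demand=3,sold=1 ship[1->2]=1 ship[0->1]=2 prod=2 -> [3 15 1]
Step 12: demand=3,sold=1 ship[1->2]=1 ship[0->1]=2 prod=2 -> [3 16 1]
First stockout at step 5

5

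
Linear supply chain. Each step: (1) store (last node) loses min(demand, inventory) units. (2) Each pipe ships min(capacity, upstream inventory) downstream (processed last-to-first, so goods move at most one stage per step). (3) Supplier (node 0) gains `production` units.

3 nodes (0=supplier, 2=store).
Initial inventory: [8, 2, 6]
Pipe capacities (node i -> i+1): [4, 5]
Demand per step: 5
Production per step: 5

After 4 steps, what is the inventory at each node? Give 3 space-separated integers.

Step 1: demand=5,sold=5 ship[1->2]=2 ship[0->1]=4 prod=5 -> inv=[9 4 3]
Step 2: demand=5,sold=3 ship[1->2]=4 ship[0->1]=4 prod=5 -> inv=[10 4 4]
Step 3: demand=5,sold=4 ship[1->2]=4 ship[0->1]=4 prod=5 -> inv=[11 4 4]
Step 4: demand=5,sold=4 ship[1->2]=4 ship[0->1]=4 prod=5 -> inv=[12 4 4]

12 4 4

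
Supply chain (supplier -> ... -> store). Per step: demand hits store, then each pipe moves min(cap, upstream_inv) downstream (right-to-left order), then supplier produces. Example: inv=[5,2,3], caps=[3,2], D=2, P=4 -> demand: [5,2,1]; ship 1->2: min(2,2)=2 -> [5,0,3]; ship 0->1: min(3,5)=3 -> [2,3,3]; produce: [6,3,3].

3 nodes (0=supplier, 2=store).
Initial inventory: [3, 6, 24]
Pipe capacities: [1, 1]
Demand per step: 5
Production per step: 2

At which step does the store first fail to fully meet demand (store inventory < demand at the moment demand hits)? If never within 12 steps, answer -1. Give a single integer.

Step 1: demand=5,sold=5 ship[1->2]=1 ship[0->1]=1 prod=2 -> [4 6 20]
Step 2: demand=5,sold=5 ship[1->2]=1 ship[0->1]=1 prod=2 -> [5 6 16]
Step 3: demand=5,sold=5 ship[1->2]=1 ship[0->1]=1 prod=2 -> [6 6 12]
Step 4: demand=5,sold=5 ship[1->2]=1 ship[0->1]=1 prod=2 -> [7 6 8]
Step 5: demand=5,sold=5 ship[1->2]=1 ship[0->1]=1 prod=2 -> [8 6 4]
Step 6: demand=5,sold=4 ship[1->2]=1 ship[0->1]=1 prod=2 -> [9 6 1]
Step 7: demand=5,sold=1 ship[1->2]=1 ship[0->1]=1 prod=2 -> [10 6 1]
Step 8: demand=5,sold=1 ship[1->2]=1 ship[0->1]=1 prod=2 -> [11 6 1]
Step 9: demand=5,sold=1 ship[1->2]=1 ship[0->1]=1 prod=2 -> [12 6 1]
Step 10: demand=5,sold=1 ship[1->2]=1 ship[0->1]=1 prod=2 -> [13 6 1]
Step 11: demand=5,sold=1 ship[1->2]=1 ship[0->1]=1 prod=2 -> [14 6 1]
Step 12: demand=5,sold=1 ship[1->2]=1 ship[0->1]=1 prod=2 -> [15 6 1]
First stockout at step 6

6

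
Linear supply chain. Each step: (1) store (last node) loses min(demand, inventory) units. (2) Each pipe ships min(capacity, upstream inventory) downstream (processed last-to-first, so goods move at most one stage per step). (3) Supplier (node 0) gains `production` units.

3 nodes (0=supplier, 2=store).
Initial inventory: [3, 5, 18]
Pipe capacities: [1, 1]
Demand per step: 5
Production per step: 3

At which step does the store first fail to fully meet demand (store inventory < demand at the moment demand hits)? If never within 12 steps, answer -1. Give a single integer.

Step 1: demand=5,sold=5 ship[1->2]=1 ship[0->1]=1 prod=3 -> [5 5 14]
Step 2: demand=5,sold=5 ship[1->2]=1 ship[0->1]=1 prod=3 -> [7 5 10]
Step 3: demand=5,sold=5 ship[1->2]=1 ship[0->1]=1 prod=3 -> [9 5 6]
Step 4: demand=5,sold=5 ship[1->2]=1 ship[0->1]=1 prod=3 -> [11 5 2]
Step 5: demand=5,sold=2 ship[1->2]=1 ship[0->1]=1 prod=3 -> [13 5 1]
Step 6: demand=5,sold=1 ship[1->2]=1 ship[0->1]=1 prod=3 -> [15 5 1]
Step 7: demand=5,sold=1 ship[1->2]=1 ship[0->1]=1 prod=3 -> [17 5 1]
Step 8: demand=5,sold=1 ship[1->2]=1 ship[0->1]=1 prod=3 -> [19 5 1]
Step 9: demand=5,sold=1 ship[1->2]=1 ship[0->1]=1 prod=3 -> [21 5 1]
Step 10: demand=5,sold=1 ship[1->2]=1 ship[0->1]=1 prod=3 -> [23 5 1]
Step 11: demand=5,sold=1 ship[1->2]=1 ship[0->1]=1 prod=3 -> [25 5 1]
Step 12: demand=5,sold=1 ship[1->2]=1 ship[0->1]=1 prod=3 -> [27 5 1]
First stockout at step 5

5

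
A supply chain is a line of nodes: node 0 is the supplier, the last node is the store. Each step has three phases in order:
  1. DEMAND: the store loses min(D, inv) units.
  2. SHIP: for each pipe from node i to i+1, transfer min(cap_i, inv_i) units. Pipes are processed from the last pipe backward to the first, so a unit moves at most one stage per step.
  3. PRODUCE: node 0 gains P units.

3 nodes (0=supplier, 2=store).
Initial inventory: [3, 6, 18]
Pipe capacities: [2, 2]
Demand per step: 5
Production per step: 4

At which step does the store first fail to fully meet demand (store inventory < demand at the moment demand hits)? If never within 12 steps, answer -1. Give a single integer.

Step 1: demand=5,sold=5 ship[1->2]=2 ship[0->1]=2 prod=4 -> [5 6 15]
Step 2: demand=5,sold=5 ship[1->2]=2 ship[0->1]=2 prod=4 -> [7 6 12]
Step 3: demand=5,sold=5 ship[1->2]=2 ship[0->1]=2 prod=4 -> [9 6 9]
Step 4: demand=5,sold=5 ship[1->2]=2 ship[0->1]=2 prod=4 -> [11 6 6]
Step 5: demand=5,sold=5 ship[1->2]=2 ship[0->1]=2 prod=4 -> [13 6 3]
Step 6: demand=5,sold=3 ship[1->2]=2 ship[0->1]=2 prod=4 -> [15 6 2]
Step 7: demand=5,sold=2 ship[1->2]=2 ship[0->1]=2 prod=4 -> [17 6 2]
Step 8: demand=5,sold=2 ship[1->2]=2 ship[0->1]=2 prod=4 -> [19 6 2]
Step 9: demand=5,sold=2 ship[1->2]=2 ship[0->1]=2 prod=4 -> [21 6 2]
Step 10: demand=5,sold=2 ship[1->2]=2 ship[0->1]=2 prod=4 -> [23 6 2]
Step 11: demand=5,sold=2 ship[1->2]=2 ship[0->1]=2 prod=4 -> [25 6 2]
Step 12: demand=5,sold=2 ship[1->2]=2 ship[0->1]=2 prod=4 -> [27 6 2]
First stockout at step 6

6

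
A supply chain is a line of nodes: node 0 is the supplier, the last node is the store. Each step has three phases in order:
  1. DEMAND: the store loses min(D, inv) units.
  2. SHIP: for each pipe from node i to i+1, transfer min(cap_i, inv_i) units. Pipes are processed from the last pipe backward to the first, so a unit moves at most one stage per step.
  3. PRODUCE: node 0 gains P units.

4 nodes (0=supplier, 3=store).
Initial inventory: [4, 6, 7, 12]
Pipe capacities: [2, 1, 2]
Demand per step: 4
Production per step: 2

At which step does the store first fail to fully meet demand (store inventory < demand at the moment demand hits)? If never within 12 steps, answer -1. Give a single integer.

Step 1: demand=4,sold=4 ship[2->3]=2 ship[1->2]=1 ship[0->1]=2 prod=2 -> [4 7 6 10]
Step 2: demand=4,sold=4 ship[2->3]=2 ship[1->2]=1 ship[0->1]=2 prod=2 -> [4 8 5 8]
Step 3: demand=4,sold=4 ship[2->3]=2 ship[1->2]=1 ship[0->1]=2 prod=2 -> [4 9 4 6]
Step 4: demand=4,sold=4 ship[2->3]=2 ship[1->2]=1 ship[0->1]=2 prod=2 -> [4 10 3 4]
Step 5: demand=4,sold=4 ship[2->3]=2 ship[1->2]=1 ship[0->1]=2 prod=2 -> [4 11 2 2]
Step 6: demand=4,sold=2 ship[2->3]=2 ship[1->2]=1 ship[0->1]=2 prod=2 -> [4 12 1 2]
Step 7: demand=4,sold=2 ship[2->3]=1 ship[1->2]=1 ship[0->1]=2 prod=2 -> [4 13 1 1]
Step 8: demand=4,sold=1 ship[2->3]=1 ship[1->2]=1 ship[0->1]=2 prod=2 -> [4 14 1 1]
Step 9: demand=4,sold=1 ship[2->3]=1 ship[1->2]=1 ship[0->1]=2 prod=2 -> [4 15 1 1]
Step 10: demand=4,sold=1 ship[2->3]=1 ship[1->2]=1 ship[0->1]=2 prod=2 -> [4 16 1 1]
Step 11: demand=4,sold=1 ship[2->3]=1 ship[1->2]=1 ship[0->1]=2 prod=2 -> [4 17 1 1]
Step 12: demand=4,sold=1 ship[2->3]=1 ship[1->2]=1 ship[0->1]=2 prod=2 -> [4 18 1 1]
First stockout at step 6

6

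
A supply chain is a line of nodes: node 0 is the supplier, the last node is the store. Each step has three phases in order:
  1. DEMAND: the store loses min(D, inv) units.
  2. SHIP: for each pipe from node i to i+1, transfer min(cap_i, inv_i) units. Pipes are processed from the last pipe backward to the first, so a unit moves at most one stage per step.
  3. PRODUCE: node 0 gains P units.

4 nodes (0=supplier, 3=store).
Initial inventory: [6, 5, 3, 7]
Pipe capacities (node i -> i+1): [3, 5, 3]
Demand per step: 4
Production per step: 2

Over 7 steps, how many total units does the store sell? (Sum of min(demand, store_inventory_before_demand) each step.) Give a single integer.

Answer: 25

Derivation:
Step 1: sold=4 (running total=4) -> [5 3 5 6]
Step 2: sold=4 (running total=8) -> [4 3 5 5]
Step 3: sold=4 (running total=12) -> [3 3 5 4]
Step 4: sold=4 (running total=16) -> [2 3 5 3]
Step 5: sold=3 (running total=19) -> [2 2 5 3]
Step 6: sold=3 (running total=22) -> [2 2 4 3]
Step 7: sold=3 (running total=25) -> [2 2 3 3]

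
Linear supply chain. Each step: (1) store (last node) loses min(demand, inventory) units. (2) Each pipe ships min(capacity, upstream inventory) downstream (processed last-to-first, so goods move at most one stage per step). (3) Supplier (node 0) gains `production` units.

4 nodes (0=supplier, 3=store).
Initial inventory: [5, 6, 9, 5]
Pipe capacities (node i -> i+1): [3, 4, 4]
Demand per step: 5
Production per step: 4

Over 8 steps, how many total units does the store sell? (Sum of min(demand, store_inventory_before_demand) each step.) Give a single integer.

Step 1: sold=5 (running total=5) -> [6 5 9 4]
Step 2: sold=4 (running total=9) -> [7 4 9 4]
Step 3: sold=4 (running total=13) -> [8 3 9 4]
Step 4: sold=4 (running total=17) -> [9 3 8 4]
Step 5: sold=4 (running total=21) -> [10 3 7 4]
Step 6: sold=4 (running total=25) -> [11 3 6 4]
Step 7: sold=4 (running total=29) -> [12 3 5 4]
Step 8: sold=4 (running total=33) -> [13 3 4 4]

Answer: 33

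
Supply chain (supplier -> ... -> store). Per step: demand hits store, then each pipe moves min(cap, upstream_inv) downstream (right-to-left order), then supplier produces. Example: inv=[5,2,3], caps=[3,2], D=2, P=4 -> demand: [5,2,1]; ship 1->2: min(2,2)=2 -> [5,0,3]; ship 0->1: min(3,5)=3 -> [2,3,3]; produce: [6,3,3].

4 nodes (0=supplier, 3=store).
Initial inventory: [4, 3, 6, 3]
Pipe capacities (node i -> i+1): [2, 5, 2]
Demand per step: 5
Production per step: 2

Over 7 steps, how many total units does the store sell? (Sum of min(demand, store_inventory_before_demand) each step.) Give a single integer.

Step 1: sold=3 (running total=3) -> [4 2 7 2]
Step 2: sold=2 (running total=5) -> [4 2 7 2]
Step 3: sold=2 (running total=7) -> [4 2 7 2]
Step 4: sold=2 (running total=9) -> [4 2 7 2]
Step 5: sold=2 (running total=11) -> [4 2 7 2]
Step 6: sold=2 (running total=13) -> [4 2 7 2]
Step 7: sold=2 (running total=15) -> [4 2 7 2]

Answer: 15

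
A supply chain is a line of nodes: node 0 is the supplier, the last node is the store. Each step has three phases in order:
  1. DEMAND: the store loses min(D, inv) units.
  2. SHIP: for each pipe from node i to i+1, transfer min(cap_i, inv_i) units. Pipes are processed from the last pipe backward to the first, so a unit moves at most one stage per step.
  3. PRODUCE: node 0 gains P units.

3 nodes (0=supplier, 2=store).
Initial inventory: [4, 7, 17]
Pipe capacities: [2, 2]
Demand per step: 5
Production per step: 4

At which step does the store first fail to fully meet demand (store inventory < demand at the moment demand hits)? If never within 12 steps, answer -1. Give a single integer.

Step 1: demand=5,sold=5 ship[1->2]=2 ship[0->1]=2 prod=4 -> [6 7 14]
Step 2: demand=5,sold=5 ship[1->2]=2 ship[0->1]=2 prod=4 -> [8 7 11]
Step 3: demand=5,sold=5 ship[1->2]=2 ship[0->1]=2 prod=4 -> [10 7 8]
Step 4: demand=5,sold=5 ship[1->2]=2 ship[0->1]=2 prod=4 -> [12 7 5]
Step 5: demand=5,sold=5 ship[1->2]=2 ship[0->1]=2 prod=4 -> [14 7 2]
Step 6: demand=5,sold=2 ship[1->2]=2 ship[0->1]=2 prod=4 -> [16 7 2]
Step 7: demand=5,sold=2 ship[1->2]=2 ship[0->1]=2 prod=4 -> [18 7 2]
Step 8: demand=5,sold=2 ship[1->2]=2 ship[0->1]=2 prod=4 -> [20 7 2]
Step 9: demand=5,sold=2 ship[1->2]=2 ship[0->1]=2 prod=4 -> [22 7 2]
Step 10: demand=5,sold=2 ship[1->2]=2 ship[0->1]=2 prod=4 -> [24 7 2]
Step 11: demand=5,sold=2 ship[1->2]=2 ship[0->1]=2 prod=4 -> [26 7 2]
Step 12: demand=5,sold=2 ship[1->2]=2 ship[0->1]=2 prod=4 -> [28 7 2]
First stockout at step 6

6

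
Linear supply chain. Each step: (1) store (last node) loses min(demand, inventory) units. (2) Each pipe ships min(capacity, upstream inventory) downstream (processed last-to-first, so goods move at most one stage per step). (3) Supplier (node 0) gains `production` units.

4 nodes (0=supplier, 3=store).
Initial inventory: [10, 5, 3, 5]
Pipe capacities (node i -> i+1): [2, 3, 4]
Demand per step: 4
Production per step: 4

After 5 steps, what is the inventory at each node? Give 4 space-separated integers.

Step 1: demand=4,sold=4 ship[2->3]=3 ship[1->2]=3 ship[0->1]=2 prod=4 -> inv=[12 4 3 4]
Step 2: demand=4,sold=4 ship[2->3]=3 ship[1->2]=3 ship[0->1]=2 prod=4 -> inv=[14 3 3 3]
Step 3: demand=4,sold=3 ship[2->3]=3 ship[1->2]=3 ship[0->1]=2 prod=4 -> inv=[16 2 3 3]
Step 4: demand=4,sold=3 ship[2->3]=3 ship[1->2]=2 ship[0->1]=2 prod=4 -> inv=[18 2 2 3]
Step 5: demand=4,sold=3 ship[2->3]=2 ship[1->2]=2 ship[0->1]=2 prod=4 -> inv=[20 2 2 2]

20 2 2 2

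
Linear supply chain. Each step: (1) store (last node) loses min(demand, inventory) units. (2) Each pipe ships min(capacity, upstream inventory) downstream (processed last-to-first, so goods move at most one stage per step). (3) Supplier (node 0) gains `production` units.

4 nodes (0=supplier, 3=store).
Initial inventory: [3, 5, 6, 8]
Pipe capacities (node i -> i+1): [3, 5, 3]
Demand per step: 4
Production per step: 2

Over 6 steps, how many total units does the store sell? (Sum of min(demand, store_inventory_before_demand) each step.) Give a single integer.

Answer: 23

Derivation:
Step 1: sold=4 (running total=4) -> [2 3 8 7]
Step 2: sold=4 (running total=8) -> [2 2 8 6]
Step 3: sold=4 (running total=12) -> [2 2 7 5]
Step 4: sold=4 (running total=16) -> [2 2 6 4]
Step 5: sold=4 (running total=20) -> [2 2 5 3]
Step 6: sold=3 (running total=23) -> [2 2 4 3]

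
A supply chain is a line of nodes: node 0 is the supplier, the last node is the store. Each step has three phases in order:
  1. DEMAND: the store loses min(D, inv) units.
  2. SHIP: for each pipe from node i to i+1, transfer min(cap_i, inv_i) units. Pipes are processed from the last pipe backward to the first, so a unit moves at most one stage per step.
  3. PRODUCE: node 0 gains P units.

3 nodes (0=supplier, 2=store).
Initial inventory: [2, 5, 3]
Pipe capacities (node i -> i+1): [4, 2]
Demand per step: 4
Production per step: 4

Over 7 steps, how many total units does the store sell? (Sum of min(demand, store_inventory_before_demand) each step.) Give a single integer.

Answer: 15

Derivation:
Step 1: sold=3 (running total=3) -> [4 5 2]
Step 2: sold=2 (running total=5) -> [4 7 2]
Step 3: sold=2 (running total=7) -> [4 9 2]
Step 4: sold=2 (running total=9) -> [4 11 2]
Step 5: sold=2 (running total=11) -> [4 13 2]
Step 6: sold=2 (running total=13) -> [4 15 2]
Step 7: sold=2 (running total=15) -> [4 17 2]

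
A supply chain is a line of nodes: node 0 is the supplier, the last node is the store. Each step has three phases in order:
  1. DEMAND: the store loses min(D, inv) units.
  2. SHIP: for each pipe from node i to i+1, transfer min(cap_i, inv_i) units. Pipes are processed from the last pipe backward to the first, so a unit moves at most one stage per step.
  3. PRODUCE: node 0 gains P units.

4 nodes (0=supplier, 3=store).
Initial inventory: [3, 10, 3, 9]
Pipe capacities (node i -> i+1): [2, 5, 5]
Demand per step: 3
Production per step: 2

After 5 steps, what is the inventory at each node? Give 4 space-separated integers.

Step 1: demand=3,sold=3 ship[2->3]=3 ship[1->2]=5 ship[0->1]=2 prod=2 -> inv=[3 7 5 9]
Step 2: demand=3,sold=3 ship[2->3]=5 ship[1->2]=5 ship[0->1]=2 prod=2 -> inv=[3 4 5 11]
Step 3: demand=3,sold=3 ship[2->3]=5 ship[1->2]=4 ship[0->1]=2 prod=2 -> inv=[3 2 4 13]
Step 4: demand=3,sold=3 ship[2->3]=4 ship[1->2]=2 ship[0->1]=2 prod=2 -> inv=[3 2 2 14]
Step 5: demand=3,sold=3 ship[2->3]=2 ship[1->2]=2 ship[0->1]=2 prod=2 -> inv=[3 2 2 13]

3 2 2 13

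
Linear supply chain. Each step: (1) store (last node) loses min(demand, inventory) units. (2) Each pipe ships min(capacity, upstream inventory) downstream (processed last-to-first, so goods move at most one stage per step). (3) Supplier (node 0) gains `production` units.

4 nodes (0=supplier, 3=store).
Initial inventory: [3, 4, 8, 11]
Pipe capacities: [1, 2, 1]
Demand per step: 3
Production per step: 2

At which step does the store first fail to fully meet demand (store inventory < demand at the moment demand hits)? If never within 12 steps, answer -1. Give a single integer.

Step 1: demand=3,sold=3 ship[2->3]=1 ship[1->2]=2 ship[0->1]=1 prod=2 -> [4 3 9 9]
Step 2: demand=3,sold=3 ship[2->3]=1 ship[1->2]=2 ship[0->1]=1 prod=2 -> [5 2 10 7]
Step 3: demand=3,sold=3 ship[2->3]=1 ship[1->2]=2 ship[0->1]=1 prod=2 -> [6 1 11 5]
Step 4: demand=3,sold=3 ship[2->3]=1 ship[1->2]=1 ship[0->1]=1 prod=2 -> [7 1 11 3]
Step 5: demand=3,sold=3 ship[2->3]=1 ship[1->2]=1 ship[0->1]=1 prod=2 -> [8 1 11 1]
Step 6: demand=3,sold=1 ship[2->3]=1 ship[1->2]=1 ship[0->1]=1 prod=2 -> [9 1 11 1]
Step 7: demand=3,sold=1 ship[2->3]=1 ship[1->2]=1 ship[0->1]=1 prod=2 -> [10 1 11 1]
Step 8: demand=3,sold=1 ship[2->3]=1 ship[1->2]=1 ship[0->1]=1 prod=2 -> [11 1 11 1]
Step 9: demand=3,sold=1 ship[2->3]=1 ship[1->2]=1 ship[0->1]=1 prod=2 -> [12 1 11 1]
Step 10: demand=3,sold=1 ship[2->3]=1 ship[1->2]=1 ship[0->1]=1 prod=2 -> [13 1 11 1]
Step 11: demand=3,sold=1 ship[2->3]=1 ship[1->2]=1 ship[0->1]=1 prod=2 -> [14 1 11 1]
Step 12: demand=3,sold=1 ship[2->3]=1 ship[1->2]=1 ship[0->1]=1 prod=2 -> [15 1 11 1]
First stockout at step 6

6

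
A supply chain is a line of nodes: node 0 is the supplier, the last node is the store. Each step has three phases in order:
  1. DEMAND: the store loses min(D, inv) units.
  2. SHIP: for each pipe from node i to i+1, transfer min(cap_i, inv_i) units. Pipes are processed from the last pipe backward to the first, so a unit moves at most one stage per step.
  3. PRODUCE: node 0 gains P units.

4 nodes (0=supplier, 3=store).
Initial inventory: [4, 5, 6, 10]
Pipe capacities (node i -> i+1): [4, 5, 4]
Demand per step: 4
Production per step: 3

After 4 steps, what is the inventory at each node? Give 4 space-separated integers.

Step 1: demand=4,sold=4 ship[2->3]=4 ship[1->2]=5 ship[0->1]=4 prod=3 -> inv=[3 4 7 10]
Step 2: demand=4,sold=4 ship[2->3]=4 ship[1->2]=4 ship[0->1]=3 prod=3 -> inv=[3 3 7 10]
Step 3: demand=4,sold=4 ship[2->3]=4 ship[1->2]=3 ship[0->1]=3 prod=3 -> inv=[3 3 6 10]
Step 4: demand=4,sold=4 ship[2->3]=4 ship[1->2]=3 ship[0->1]=3 prod=3 -> inv=[3 3 5 10]

3 3 5 10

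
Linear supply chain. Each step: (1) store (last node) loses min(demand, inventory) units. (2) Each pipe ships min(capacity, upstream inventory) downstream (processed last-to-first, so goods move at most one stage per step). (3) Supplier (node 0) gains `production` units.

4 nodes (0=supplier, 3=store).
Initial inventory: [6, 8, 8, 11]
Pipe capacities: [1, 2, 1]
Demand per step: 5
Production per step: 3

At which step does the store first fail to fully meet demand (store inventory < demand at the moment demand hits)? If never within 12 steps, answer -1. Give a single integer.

Step 1: demand=5,sold=5 ship[2->3]=1 ship[1->2]=2 ship[0->1]=1 prod=3 -> [8 7 9 7]
Step 2: demand=5,sold=5 ship[2->3]=1 ship[1->2]=2 ship[0->1]=1 prod=3 -> [10 6 10 3]
Step 3: demand=5,sold=3 ship[2->3]=1 ship[1->2]=2 ship[0->1]=1 prod=3 -> [12 5 11 1]
Step 4: demand=5,sold=1 ship[2->3]=1 ship[1->2]=2 ship[0->1]=1 prod=3 -> [14 4 12 1]
Step 5: demand=5,sold=1 ship[2->3]=1 ship[1->2]=2 ship[0->1]=1 prod=3 -> [16 3 13 1]
Step 6: demand=5,sold=1 ship[2->3]=1 ship[1->2]=2 ship[0->1]=1 prod=3 -> [18 2 14 1]
Step 7: demand=5,sold=1 ship[2->3]=1 ship[1->2]=2 ship[0->1]=1 prod=3 -> [20 1 15 1]
Step 8: demand=5,sold=1 ship[2->3]=1 ship[1->2]=1 ship[0->1]=1 prod=3 -> [22 1 15 1]
Step 9: demand=5,sold=1 ship[2->3]=1 ship[1->2]=1 ship[0->1]=1 prod=3 -> [24 1 15 1]
Step 10: demand=5,sold=1 ship[2->3]=1 ship[1->2]=1 ship[0->1]=1 prod=3 -> [26 1 15 1]
Step 11: demand=5,sold=1 ship[2->3]=1 ship[1->2]=1 ship[0->1]=1 prod=3 -> [28 1 15 1]
Step 12: demand=5,sold=1 ship[2->3]=1 ship[1->2]=1 ship[0->1]=1 prod=3 -> [30 1 15 1]
First stockout at step 3

3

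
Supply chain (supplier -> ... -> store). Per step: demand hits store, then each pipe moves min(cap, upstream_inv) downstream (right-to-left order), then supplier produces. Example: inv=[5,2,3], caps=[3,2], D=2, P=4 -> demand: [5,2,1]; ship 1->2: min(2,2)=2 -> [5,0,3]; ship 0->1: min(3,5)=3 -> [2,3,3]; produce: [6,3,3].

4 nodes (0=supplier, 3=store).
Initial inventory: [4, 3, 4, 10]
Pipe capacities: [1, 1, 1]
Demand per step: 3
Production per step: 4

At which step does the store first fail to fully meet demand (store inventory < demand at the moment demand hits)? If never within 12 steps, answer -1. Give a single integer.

Step 1: demand=3,sold=3 ship[2->3]=1 ship[1->2]=1 ship[0->1]=1 prod=4 -> [7 3 4 8]
Step 2: demand=3,sold=3 ship[2->3]=1 ship[1->2]=1 ship[0->1]=1 prod=4 -> [10 3 4 6]
Step 3: demand=3,sold=3 ship[2->3]=1 ship[1->2]=1 ship[0->1]=1 prod=4 -> [13 3 4 4]
Step 4: demand=3,sold=3 ship[2->3]=1 ship[1->2]=1 ship[0->1]=1 prod=4 -> [16 3 4 2]
Step 5: demand=3,sold=2 ship[2->3]=1 ship[1->2]=1 ship[0->1]=1 prod=4 -> [19 3 4 1]
Step 6: demand=3,sold=1 ship[2->3]=1 ship[1->2]=1 ship[0->1]=1 prod=4 -> [22 3 4 1]
Step 7: demand=3,sold=1 ship[2->3]=1 ship[1->2]=1 ship[0->1]=1 prod=4 -> [25 3 4 1]
Step 8: demand=3,sold=1 ship[2->3]=1 ship[1->2]=1 ship[0->1]=1 prod=4 -> [28 3 4 1]
Step 9: demand=3,sold=1 ship[2->3]=1 ship[1->2]=1 ship[0->1]=1 prod=4 -> [31 3 4 1]
Step 10: demand=3,sold=1 ship[2->3]=1 ship[1->2]=1 ship[0->1]=1 prod=4 -> [34 3 4 1]
Step 11: demand=3,sold=1 ship[2->3]=1 ship[1->2]=1 ship[0->1]=1 prod=4 -> [37 3 4 1]
Step 12: demand=3,sold=1 ship[2->3]=1 ship[1->2]=1 ship[0->1]=1 prod=4 -> [40 3 4 1]
First stockout at step 5

5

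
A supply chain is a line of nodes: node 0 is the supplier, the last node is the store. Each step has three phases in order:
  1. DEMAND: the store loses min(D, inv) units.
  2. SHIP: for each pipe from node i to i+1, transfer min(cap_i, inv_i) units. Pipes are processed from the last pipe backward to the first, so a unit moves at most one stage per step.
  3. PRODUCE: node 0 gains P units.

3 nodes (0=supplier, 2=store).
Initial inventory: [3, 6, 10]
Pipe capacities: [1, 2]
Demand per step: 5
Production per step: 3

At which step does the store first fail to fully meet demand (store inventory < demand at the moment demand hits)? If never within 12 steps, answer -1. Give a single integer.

Step 1: demand=5,sold=5 ship[1->2]=2 ship[0->1]=1 prod=3 -> [5 5 7]
Step 2: demand=5,sold=5 ship[1->2]=2 ship[0->1]=1 prod=3 -> [7 4 4]
Step 3: demand=5,sold=4 ship[1->2]=2 ship[0->1]=1 prod=3 -> [9 3 2]
Step 4: demand=5,sold=2 ship[1->2]=2 ship[0->1]=1 prod=3 -> [11 2 2]
Step 5: demand=5,sold=2 ship[1->2]=2 ship[0->1]=1 prod=3 -> [13 1 2]
Step 6: demand=5,sold=2 ship[1->2]=1 ship[0->1]=1 prod=3 -> [15 1 1]
Step 7: demand=5,sold=1 ship[1->2]=1 ship[0->1]=1 prod=3 -> [17 1 1]
Step 8: demand=5,sold=1 ship[1->2]=1 ship[0->1]=1 prod=3 -> [19 1 1]
Step 9: demand=5,sold=1 ship[1->2]=1 ship[0->1]=1 prod=3 -> [21 1 1]
Step 10: demand=5,sold=1 ship[1->2]=1 ship[0->1]=1 prod=3 -> [23 1 1]
Step 11: demand=5,sold=1 ship[1->2]=1 ship[0->1]=1 prod=3 -> [25 1 1]
Step 12: demand=5,sold=1 ship[1->2]=1 ship[0->1]=1 prod=3 -> [27 1 1]
First stockout at step 3

3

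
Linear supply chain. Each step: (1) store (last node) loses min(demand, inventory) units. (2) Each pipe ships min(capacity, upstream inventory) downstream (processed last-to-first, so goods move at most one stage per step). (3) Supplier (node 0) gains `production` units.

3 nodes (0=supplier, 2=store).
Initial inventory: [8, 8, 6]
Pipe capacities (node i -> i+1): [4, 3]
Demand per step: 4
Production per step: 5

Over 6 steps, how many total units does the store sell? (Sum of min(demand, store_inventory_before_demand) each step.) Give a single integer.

Answer: 21

Derivation:
Step 1: sold=4 (running total=4) -> [9 9 5]
Step 2: sold=4 (running total=8) -> [10 10 4]
Step 3: sold=4 (running total=12) -> [11 11 3]
Step 4: sold=3 (running total=15) -> [12 12 3]
Step 5: sold=3 (running total=18) -> [13 13 3]
Step 6: sold=3 (running total=21) -> [14 14 3]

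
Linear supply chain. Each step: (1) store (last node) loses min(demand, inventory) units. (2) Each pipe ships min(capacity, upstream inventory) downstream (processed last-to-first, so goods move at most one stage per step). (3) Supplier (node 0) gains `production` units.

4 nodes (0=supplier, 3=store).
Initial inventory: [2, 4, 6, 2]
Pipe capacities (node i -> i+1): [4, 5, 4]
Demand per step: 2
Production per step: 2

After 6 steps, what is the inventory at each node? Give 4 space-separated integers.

Step 1: demand=2,sold=2 ship[2->3]=4 ship[1->2]=4 ship[0->1]=2 prod=2 -> inv=[2 2 6 4]
Step 2: demand=2,sold=2 ship[2->3]=4 ship[1->2]=2 ship[0->1]=2 prod=2 -> inv=[2 2 4 6]
Step 3: demand=2,sold=2 ship[2->3]=4 ship[1->2]=2 ship[0->1]=2 prod=2 -> inv=[2 2 2 8]
Step 4: demand=2,sold=2 ship[2->3]=2 ship[1->2]=2 ship[0->1]=2 prod=2 -> inv=[2 2 2 8]
Step 5: demand=2,sold=2 ship[2->3]=2 ship[1->2]=2 ship[0->1]=2 prod=2 -> inv=[2 2 2 8]
Step 6: demand=2,sold=2 ship[2->3]=2 ship[1->2]=2 ship[0->1]=2 prod=2 -> inv=[2 2 2 8]

2 2 2 8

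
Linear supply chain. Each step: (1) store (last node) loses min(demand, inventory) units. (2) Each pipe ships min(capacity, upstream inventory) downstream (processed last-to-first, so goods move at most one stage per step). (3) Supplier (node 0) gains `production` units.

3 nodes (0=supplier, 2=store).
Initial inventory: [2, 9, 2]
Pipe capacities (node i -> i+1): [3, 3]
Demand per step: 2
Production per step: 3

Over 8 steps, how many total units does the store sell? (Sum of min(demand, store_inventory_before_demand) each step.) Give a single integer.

Step 1: sold=2 (running total=2) -> [3 8 3]
Step 2: sold=2 (running total=4) -> [3 8 4]
Step 3: sold=2 (running total=6) -> [3 8 5]
Step 4: sold=2 (running total=8) -> [3 8 6]
Step 5: sold=2 (running total=10) -> [3 8 7]
Step 6: sold=2 (running total=12) -> [3 8 8]
Step 7: sold=2 (running total=14) -> [3 8 9]
Step 8: sold=2 (running total=16) -> [3 8 10]

Answer: 16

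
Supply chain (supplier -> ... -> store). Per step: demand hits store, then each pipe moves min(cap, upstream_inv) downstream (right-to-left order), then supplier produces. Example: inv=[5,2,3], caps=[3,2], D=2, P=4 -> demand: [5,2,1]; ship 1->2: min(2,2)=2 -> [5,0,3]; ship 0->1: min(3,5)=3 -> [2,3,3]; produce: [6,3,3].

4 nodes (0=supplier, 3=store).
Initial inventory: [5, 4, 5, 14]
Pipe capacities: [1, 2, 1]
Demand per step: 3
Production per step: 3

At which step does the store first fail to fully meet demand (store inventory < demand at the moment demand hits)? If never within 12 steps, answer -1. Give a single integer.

Step 1: demand=3,sold=3 ship[2->3]=1 ship[1->2]=2 ship[0->1]=1 prod=3 -> [7 3 6 12]
Step 2: demand=3,sold=3 ship[2->3]=1 ship[1->2]=2 ship[0->1]=1 prod=3 -> [9 2 7 10]
Step 3: demand=3,sold=3 ship[2->3]=1 ship[1->2]=2 ship[0->1]=1 prod=3 -> [11 1 8 8]
Step 4: demand=3,sold=3 ship[2->3]=1 ship[1->2]=1 ship[0->1]=1 prod=3 -> [13 1 8 6]
Step 5: demand=3,sold=3 ship[2->3]=1 ship[1->2]=1 ship[0->1]=1 prod=3 -> [15 1 8 4]
Step 6: demand=3,sold=3 ship[2->3]=1 ship[1->2]=1 ship[0->1]=1 prod=3 -> [17 1 8 2]
Step 7: demand=3,sold=2 ship[2->3]=1 ship[1->2]=1 ship[0->1]=1 prod=3 -> [19 1 8 1]
Step 8: demand=3,sold=1 ship[2->3]=1 ship[1->2]=1 ship[0->1]=1 prod=3 -> [21 1 8 1]
Step 9: demand=3,sold=1 ship[2->3]=1 ship[1->2]=1 ship[0->1]=1 prod=3 -> [23 1 8 1]
Step 10: demand=3,sold=1 ship[2->3]=1 ship[1->2]=1 ship[0->1]=1 prod=3 -> [25 1 8 1]
Step 11: demand=3,sold=1 ship[2->3]=1 ship[1->2]=1 ship[0->1]=1 prod=3 -> [27 1 8 1]
Step 12: demand=3,sold=1 ship[2->3]=1 ship[1->2]=1 ship[0->1]=1 prod=3 -> [29 1 8 1]
First stockout at step 7

7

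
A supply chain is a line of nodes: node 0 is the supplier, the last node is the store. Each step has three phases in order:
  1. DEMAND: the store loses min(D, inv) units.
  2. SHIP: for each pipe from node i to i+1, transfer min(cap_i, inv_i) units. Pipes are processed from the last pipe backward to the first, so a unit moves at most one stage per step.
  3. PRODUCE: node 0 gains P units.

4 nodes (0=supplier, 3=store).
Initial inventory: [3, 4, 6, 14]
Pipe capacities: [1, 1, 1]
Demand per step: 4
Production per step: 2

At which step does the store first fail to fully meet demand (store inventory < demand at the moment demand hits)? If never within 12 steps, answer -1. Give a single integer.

Step 1: demand=4,sold=4 ship[2->3]=1 ship[1->2]=1 ship[0->1]=1 prod=2 -> [4 4 6 11]
Step 2: demand=4,sold=4 ship[2->3]=1 ship[1->2]=1 ship[0->1]=1 prod=2 -> [5 4 6 8]
Step 3: demand=4,sold=4 ship[2->3]=1 ship[1->2]=1 ship[0->1]=1 prod=2 -> [6 4 6 5]
Step 4: demand=4,sold=4 ship[2->3]=1 ship[1->2]=1 ship[0->1]=1 prod=2 -> [7 4 6 2]
Step 5: demand=4,sold=2 ship[2->3]=1 ship[1->2]=1 ship[0->1]=1 prod=2 -> [8 4 6 1]
Step 6: demand=4,sold=1 ship[2->3]=1 ship[1->2]=1 ship[0->1]=1 prod=2 -> [9 4 6 1]
Step 7: demand=4,sold=1 ship[2->3]=1 ship[1->2]=1 ship[0->1]=1 prod=2 -> [10 4 6 1]
Step 8: demand=4,sold=1 ship[2->3]=1 ship[1->2]=1 ship[0->1]=1 prod=2 -> [11 4 6 1]
Step 9: demand=4,sold=1 ship[2->3]=1 ship[1->2]=1 ship[0->1]=1 prod=2 -> [12 4 6 1]
Step 10: demand=4,sold=1 ship[2->3]=1 ship[1->2]=1 ship[0->1]=1 prod=2 -> [13 4 6 1]
Step 11: demand=4,sold=1 ship[2->3]=1 ship[1->2]=1 ship[0->1]=1 prod=2 -> [14 4 6 1]
Step 12: demand=4,sold=1 ship[2->3]=1 ship[1->2]=1 ship[0->1]=1 prod=2 -> [15 4 6 1]
First stockout at step 5

5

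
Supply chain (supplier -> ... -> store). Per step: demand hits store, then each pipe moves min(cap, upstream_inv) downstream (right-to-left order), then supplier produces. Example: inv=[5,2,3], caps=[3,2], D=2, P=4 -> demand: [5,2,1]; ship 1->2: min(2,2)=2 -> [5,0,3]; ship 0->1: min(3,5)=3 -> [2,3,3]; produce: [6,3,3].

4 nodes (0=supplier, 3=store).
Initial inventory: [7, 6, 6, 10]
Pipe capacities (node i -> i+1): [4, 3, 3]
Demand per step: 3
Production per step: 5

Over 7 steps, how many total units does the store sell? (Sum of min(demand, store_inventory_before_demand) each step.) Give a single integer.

Step 1: sold=3 (running total=3) -> [8 7 6 10]
Step 2: sold=3 (running total=6) -> [9 8 6 10]
Step 3: sold=3 (running total=9) -> [10 9 6 10]
Step 4: sold=3 (running total=12) -> [11 10 6 10]
Step 5: sold=3 (running total=15) -> [12 11 6 10]
Step 6: sold=3 (running total=18) -> [13 12 6 10]
Step 7: sold=3 (running total=21) -> [14 13 6 10]

Answer: 21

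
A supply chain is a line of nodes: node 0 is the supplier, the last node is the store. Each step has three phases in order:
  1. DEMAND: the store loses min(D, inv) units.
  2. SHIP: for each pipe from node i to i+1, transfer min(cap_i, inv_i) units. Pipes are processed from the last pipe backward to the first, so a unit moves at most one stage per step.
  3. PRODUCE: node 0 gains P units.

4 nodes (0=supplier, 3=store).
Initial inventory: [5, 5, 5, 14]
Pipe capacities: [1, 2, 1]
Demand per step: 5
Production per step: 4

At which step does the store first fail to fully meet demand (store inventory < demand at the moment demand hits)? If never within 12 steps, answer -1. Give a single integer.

Step 1: demand=5,sold=5 ship[2->3]=1 ship[1->2]=2 ship[0->1]=1 prod=4 -> [8 4 6 10]
Step 2: demand=5,sold=5 ship[2->3]=1 ship[1->2]=2 ship[0->1]=1 prod=4 -> [11 3 7 6]
Step 3: demand=5,sold=5 ship[2->3]=1 ship[1->2]=2 ship[0->1]=1 prod=4 -> [14 2 8 2]
Step 4: demand=5,sold=2 ship[2->3]=1 ship[1->2]=2 ship[0->1]=1 prod=4 -> [17 1 9 1]
Step 5: demand=5,sold=1 ship[2->3]=1 ship[1->2]=1 ship[0->1]=1 prod=4 -> [20 1 9 1]
Step 6: demand=5,sold=1 ship[2->3]=1 ship[1->2]=1 ship[0->1]=1 prod=4 -> [23 1 9 1]
Step 7: demand=5,sold=1 ship[2->3]=1 ship[1->2]=1 ship[0->1]=1 prod=4 -> [26 1 9 1]
Step 8: demand=5,sold=1 ship[2->3]=1 ship[1->2]=1 ship[0->1]=1 prod=4 -> [29 1 9 1]
Step 9: demand=5,sold=1 ship[2->3]=1 ship[1->2]=1 ship[0->1]=1 prod=4 -> [32 1 9 1]
Step 10: demand=5,sold=1 ship[2->3]=1 ship[1->2]=1 ship[0->1]=1 prod=4 -> [35 1 9 1]
Step 11: demand=5,sold=1 ship[2->3]=1 ship[1->2]=1 ship[0->1]=1 prod=4 -> [38 1 9 1]
Step 12: demand=5,sold=1 ship[2->3]=1 ship[1->2]=1 ship[0->1]=1 prod=4 -> [41 1 9 1]
First stockout at step 4

4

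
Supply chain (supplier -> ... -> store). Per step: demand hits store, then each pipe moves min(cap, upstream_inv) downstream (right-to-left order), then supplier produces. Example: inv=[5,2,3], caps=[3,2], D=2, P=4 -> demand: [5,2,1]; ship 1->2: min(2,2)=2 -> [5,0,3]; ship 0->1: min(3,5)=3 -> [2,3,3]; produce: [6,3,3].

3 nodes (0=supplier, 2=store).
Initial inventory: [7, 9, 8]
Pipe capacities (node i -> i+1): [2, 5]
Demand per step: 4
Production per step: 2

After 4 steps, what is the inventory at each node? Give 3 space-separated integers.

Step 1: demand=4,sold=4 ship[1->2]=5 ship[0->1]=2 prod=2 -> inv=[7 6 9]
Step 2: demand=4,sold=4 ship[1->2]=5 ship[0->1]=2 prod=2 -> inv=[7 3 10]
Step 3: demand=4,sold=4 ship[1->2]=3 ship[0->1]=2 prod=2 -> inv=[7 2 9]
Step 4: demand=4,sold=4 ship[1->2]=2 ship[0->1]=2 prod=2 -> inv=[7 2 7]

7 2 7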